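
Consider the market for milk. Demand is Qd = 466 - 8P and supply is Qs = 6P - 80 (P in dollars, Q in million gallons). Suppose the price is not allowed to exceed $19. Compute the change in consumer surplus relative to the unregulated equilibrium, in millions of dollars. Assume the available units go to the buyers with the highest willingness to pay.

-220

Without the control the market clears where 466 - 8P = 6P - 80, i.e. P* = 39 and Q* = 154.
The ceiling of 19 is below the equilibrium price 39, so it binds.
At P = 19: Qd = 466 - 8·19 = 314 and Qs = 6·19 - 80 = 34.
Consumer surplus without the control is ½ · (58.25 - 39) · 154 = 1482.25.
With the ceiling, 34 units are sold at 19 (assume they go to the highest-value buyers). The demand price at Q = 34 is 54, so CS = ½ · [(58.25 - 19) + (54 - 19)] · 34 = 1262.25.
Change in consumer surplus = 1262.25 - 1482.25 = -220.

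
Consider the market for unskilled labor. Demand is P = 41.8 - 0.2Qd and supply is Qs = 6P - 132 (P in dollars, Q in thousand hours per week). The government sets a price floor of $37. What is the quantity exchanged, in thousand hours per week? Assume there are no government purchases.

Rearranging demand gives Qd = 209 - 5P. Equilibrium: 209 - 5P = 6P - 132, so 341 = 11P and P* = 31, Q* = 54.
Since 37 > 31, the floor is binding.
At P = 37: Qd = 209 - 5·37 = 24 and Qs = 6·37 - 132 = 90.
The quantity actually transacted is the short side, demand: 24.

24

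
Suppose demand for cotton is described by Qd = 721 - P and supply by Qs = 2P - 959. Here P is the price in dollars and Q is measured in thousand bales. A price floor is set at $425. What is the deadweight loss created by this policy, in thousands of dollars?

0

Without the control the market clears where 721 - P = 2P - 959, i.e. P* = 560 and Q* = 161.
The floor of 425 is below the equilibrium price 560, so it is not binding; the market clears at P* = 560, Q* = 161.
Since the control does not bind, no trades are prevented and deadweight loss is zero.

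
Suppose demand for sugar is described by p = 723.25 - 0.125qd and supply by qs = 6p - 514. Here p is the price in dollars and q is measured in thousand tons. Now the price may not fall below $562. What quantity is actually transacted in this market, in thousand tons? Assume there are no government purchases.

1290

Rearranging demand gives qd = 5786 - 8p. Setting quantity demanded equal to quantity supplied, 5786 - 8p = 6p - 514, gives p* = 450 and q* = 2186.
Because the floor (562) lies above the market-clearing price, it is binding.
At p = 562: qd = 5786 - 8·562 = 1290 and qs = 6·562 - 514 = 2858.
The quantity actually transacted is the short side, demand: 1290.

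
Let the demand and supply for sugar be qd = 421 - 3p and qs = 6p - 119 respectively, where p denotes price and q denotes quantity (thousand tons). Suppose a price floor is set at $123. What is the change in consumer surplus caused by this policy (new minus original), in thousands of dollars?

-9229.5

Without the control the market clears where 421 - 3p = 6p - 119, i.e. p* = 60 and q* = 241.
Because the floor (123) lies above the market-clearing price, it is binding.
At p = 123: qd = 421 - 3·123 = 52 and qs = 6·123 - 119 = 619.
Consumer surplus without the control is ½ · (421/3 - 60) · 241 = 58081/6.
With the floor, consumers buy 52 units at 123, so CS = ½ · (421/3 - 123) · 52 = 1352/3.
Change in consumer surplus = 1352/3 - 58081/6 = -9229.5.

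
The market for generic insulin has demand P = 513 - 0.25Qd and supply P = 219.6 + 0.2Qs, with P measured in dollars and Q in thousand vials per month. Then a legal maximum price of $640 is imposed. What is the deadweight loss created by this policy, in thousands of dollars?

0

Rearranging demand gives Qd = 2052 - 4P; rearranging supply gives Qs = 5P - 1098. Without the control the market clears where 2052 - 4P = 5P - 1098, i.e. P* = 350 and Q* = 652.
Since 640 is above P* = 350, the ceiling does not bind and the free-market outcome prevails.
Since the control does not bind, no trades are prevented and deadweight loss is zero.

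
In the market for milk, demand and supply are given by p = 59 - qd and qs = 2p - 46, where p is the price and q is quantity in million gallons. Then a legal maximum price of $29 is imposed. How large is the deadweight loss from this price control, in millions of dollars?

Rearranging demand gives qd = 59 - p. Without the control the market clears where 59 - p = 2p - 46, i.e. p* = 35 and q* = 24.
Since 29 < 35, the ceiling is binding.
At p = 29: qd = 59 - 29 = 30 and qs = 2·29 - 46 = 12.
Quantity traded falls to 12. At q = 12 the demand price is 59 - 12 = 47 and the supply price is (46 + 12)/2 = 29.
Deadweight loss = ½ · (47 - 29) · (24 - 12) = ½ · 18 · 12 = 108.

108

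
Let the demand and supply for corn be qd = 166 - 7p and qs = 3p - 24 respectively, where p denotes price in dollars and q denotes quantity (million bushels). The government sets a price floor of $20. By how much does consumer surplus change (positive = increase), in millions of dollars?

-29.5

In a free market, 166 - 7p = 3p - 24 gives the equilibrium p* = 19, q* = 33.
Since 20 > 19, the floor is binding.
At p = 20: qd = 166 - 7·20 = 26 and qs = 3·20 - 24 = 36.
Consumer surplus without the control is ½ · (166/7 - 19) · 33 = 1089/14.
With the floor, consumers buy 26 units at 20, so CS = ½ · (166/7 - 20) · 26 = 338/7.
Change in consumer surplus = 338/7 - 1089/14 = -29.5.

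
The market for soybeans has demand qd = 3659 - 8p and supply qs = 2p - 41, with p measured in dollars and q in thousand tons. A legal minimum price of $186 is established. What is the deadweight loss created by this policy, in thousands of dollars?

Equilibrium: 3659 - 8p = 2p - 41, so 3700 = 10p and p* = 370, q* = 699.
The floor of 186 is below the equilibrium price 370, so it is not binding; the market clears at p* = 370, q* = 699.
Since the control does not bind, no trades are prevented and deadweight loss is zero.

0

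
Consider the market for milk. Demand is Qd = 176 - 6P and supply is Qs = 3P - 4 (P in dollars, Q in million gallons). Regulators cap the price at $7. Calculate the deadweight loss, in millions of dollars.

Setting quantity demanded equal to quantity supplied, 176 - 6P = 3P - 4, gives P* = 20 and Q* = 56.
The ceiling of 7 is below the equilibrium price 20, so it binds.
At P = 7: Qd = 176 - 6·7 = 134 and Qs = 3·7 - 4 = 17.
Quantity traded falls to 17. At Q = 17 the demand price is (176 - 17)/6 = 26.5 and the supply price is (4 + 17)/3 = 7.
Deadweight loss = ½ · (26.5 - 7) · (56 - 17) = ½ · 19.5 · 39 = 380.25.

380.25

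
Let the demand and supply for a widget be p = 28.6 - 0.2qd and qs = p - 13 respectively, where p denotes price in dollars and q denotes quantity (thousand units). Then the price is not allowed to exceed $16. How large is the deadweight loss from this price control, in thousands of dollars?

60

Rearranging demand gives qd = 143 - 5p. Setting quantity demanded equal to quantity supplied, 143 - 5p = p - 13, gives p* = 26 and q* = 13.
Because the ceiling (16) lies below the market-clearing price, it is binding.
At p = 16: qd = 143 - 5·16 = 63 and qs = 16 - 13 = 3.
Quantity traded falls to 3. At q = 3 the demand price is (143 - 3)/5 = 28 and the supply price is 13 + 3 = 16.
Deadweight loss = ½ · (28 - 16) · (13 - 3) = ½ · 12 · 10 = 60.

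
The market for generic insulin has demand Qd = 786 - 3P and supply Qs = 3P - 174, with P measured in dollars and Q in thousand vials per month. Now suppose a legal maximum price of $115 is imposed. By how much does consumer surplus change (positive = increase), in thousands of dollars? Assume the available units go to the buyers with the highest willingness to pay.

Equilibrium: 786 - 3P = 3P - 174, so 960 = 6P and P* = 160, Q* = 306.
Since 115 < 160, the ceiling is binding.
At P = 115: Qd = 786 - 3·115 = 441 and Qs = 3·115 - 174 = 171.
Consumer surplus without the control is ½ · (262 - 160) · 306 = 15606.
With the ceiling, 171 units are sold at 115 (assume they go to the highest-value buyers). The demand price at Q = 171 is 205, so CS = ½ · [(262 - 115) + (205 - 115)] · 171 = 20263.5.
Change in consumer surplus = 20263.5 - 15606 = 4657.5.

4657.5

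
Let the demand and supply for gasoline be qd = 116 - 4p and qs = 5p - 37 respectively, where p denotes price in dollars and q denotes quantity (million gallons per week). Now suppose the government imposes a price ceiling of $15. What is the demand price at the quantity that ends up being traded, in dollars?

Equilibrium: 116 - 4p = 5p - 37, so 153 = 9p and p* = 17, q* = 48.
The ceiling of 15 is below the equilibrium price 17, so it binds.
At p = 15: qd = 116 - 4·15 = 56 and qs = 5·15 - 37 = 38.
Only 38 units reach the market. On the demand curve, the marginal buyer's willingness to pay at q = 38 is (116 - 38)/4 = 19.5.

19.5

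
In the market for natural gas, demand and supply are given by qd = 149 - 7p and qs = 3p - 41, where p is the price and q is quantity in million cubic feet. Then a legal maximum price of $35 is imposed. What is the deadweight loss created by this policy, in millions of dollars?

0

Without the control the market clears where 149 - 7p = 3p - 41, i.e. p* = 19 and q* = 16.
Since 35 is above p* = 19, the ceiling does not bind and the free-market outcome prevails.
Since the control does not bind, no trades are prevented and deadweight loss is zero.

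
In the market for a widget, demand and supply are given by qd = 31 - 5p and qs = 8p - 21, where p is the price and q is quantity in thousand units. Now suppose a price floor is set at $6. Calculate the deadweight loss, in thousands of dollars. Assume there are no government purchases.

16.25

Setting quantity demanded equal to quantity supplied, 31 - 5p = 8p - 21, gives p* = 4 and q* = 11.
Since 6 > 4, the floor is binding.
At p = 6: qd = 31 - 5·6 = 1 and qs = 8·6 - 21 = 27.
Quantity traded falls to 1. At q = 1 the demand price is (31 - 1)/5 = 6 and the supply price is (21 + 1)/8 = 2.75.
Deadweight loss = ½ · (6 - 2.75) · (11 - 1) = ½ · 3.25 · 10 = 16.25.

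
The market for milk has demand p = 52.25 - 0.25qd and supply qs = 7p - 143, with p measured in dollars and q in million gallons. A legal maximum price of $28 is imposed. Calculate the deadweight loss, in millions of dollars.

Rearranging demand gives qd = 209 - 4p. In a free market, 209 - 4p = 7p - 143 gives the equilibrium p* = 32, q* = 81.
The ceiling of 28 is below the equilibrium price 32, so it binds.
At p = 28: qd = 209 - 4·28 = 97 and qs = 7·28 - 143 = 53.
Quantity traded falls to 53. At q = 53 the demand price is (209 - 53)/4 = 39 and the supply price is (143 + 53)/7 = 28.
Deadweight loss = ½ · (39 - 28) · (81 - 53) = ½ · 11 · 28 = 154.

154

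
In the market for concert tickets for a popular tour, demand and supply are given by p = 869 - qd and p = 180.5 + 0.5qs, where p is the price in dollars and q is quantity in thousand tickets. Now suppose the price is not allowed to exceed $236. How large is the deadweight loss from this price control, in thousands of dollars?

90828

Rearranging demand gives qd = 869 - p; rearranging supply gives qs = 2p - 361. Without the control the market clears where 869 - p = 2p - 361, i.e. p* = 410 and q* = 459.
The ceiling of 236 is below the equilibrium price 410, so it binds.
At p = 236: qd = 869 - 236 = 633 and qs = 2·236 - 361 = 111.
Quantity traded falls to 111. At q = 111 the demand price is 869 - 111 = 758 and the supply price is (361 + 111)/2 = 236.
Deadweight loss = ½ · (758 - 236) · (459 - 111) = ½ · 522 · 348 = 90828.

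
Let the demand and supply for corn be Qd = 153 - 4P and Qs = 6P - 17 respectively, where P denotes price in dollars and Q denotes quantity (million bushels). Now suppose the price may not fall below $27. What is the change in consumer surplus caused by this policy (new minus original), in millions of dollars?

-650

In a free market, 153 - 4P = 6P - 17 gives the equilibrium P* = 17, Q* = 85.
Since 27 > 17, the floor is binding.
At P = 27: Qd = 153 - 4·27 = 45 and Qs = 6·27 - 17 = 145.
Consumer surplus without the control is ½ · (38.25 - 17) · 85 = 903.125.
With the floor, consumers buy 45 units at 27, so CS = ½ · (38.25 - 27) · 45 = 253.125.
Change in consumer surplus = 253.125 - 903.125 = -650.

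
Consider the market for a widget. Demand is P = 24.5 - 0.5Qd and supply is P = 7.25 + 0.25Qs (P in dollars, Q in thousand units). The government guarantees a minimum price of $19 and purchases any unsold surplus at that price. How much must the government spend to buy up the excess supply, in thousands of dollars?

Rearranging demand gives Qd = 49 - 2P; rearranging supply gives Qs = 4P - 29. Setting quantity demanded equal to quantity supplied, 49 - 2P = 4P - 29, gives P* = 13 and Q* = 23.
The floor of 19 is above the equilibrium price 13, so it binds.
At P = 19: Qd = 49 - 2·19 = 11 and Qs = 4·19 - 29 = 47.
Surplus = Qs - Qd = 36.
Government expenditure = surplus × support price = 36 × 19 = 684.

684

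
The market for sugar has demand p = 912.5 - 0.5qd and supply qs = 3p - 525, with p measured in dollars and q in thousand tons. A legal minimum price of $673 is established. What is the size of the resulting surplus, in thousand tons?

Rearranging demand gives qd = 1825 - 2p. Setting quantity demanded equal to quantity supplied, 1825 - 2p = 3p - 525, gives p* = 470 and q* = 885.
Because the floor (673) lies above the market-clearing price, it is binding.
At p = 673: qd = 1825 - 2·673 = 479 and qs = 3·673 - 525 = 1494.
Surplus = qs - qd = 1494 - 479 = 1015.

1015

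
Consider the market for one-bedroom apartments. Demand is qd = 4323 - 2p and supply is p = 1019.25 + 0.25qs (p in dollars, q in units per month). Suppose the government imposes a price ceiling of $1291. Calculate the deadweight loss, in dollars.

Rearranging supply gives qs = 4p - 4077. In a free market, 4323 - 2p = 4p - 4077 gives the equilibrium p* = 1400, q* = 1523.
Since 1291 < 1400, the ceiling is binding.
At p = 1291: qd = 4323 - 2·1291 = 1741 and qs = 4·1291 - 4077 = 1087.
Quantity traded falls to 1087. At q = 1087 the demand price is (4323 - 1087)/2 = 1618 and the supply price is (4077 + 1087)/4 = 1291.
Deadweight loss = ½ · (1618 - 1291) · (1523 - 1087) = ½ · 327 · 436 = 71286.

71286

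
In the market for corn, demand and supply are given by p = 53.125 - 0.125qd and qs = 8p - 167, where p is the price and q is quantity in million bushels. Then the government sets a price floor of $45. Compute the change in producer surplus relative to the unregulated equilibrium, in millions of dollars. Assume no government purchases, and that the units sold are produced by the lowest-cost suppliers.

264

Rearranging demand gives qd = 425 - 8p. Setting quantity demanded equal to quantity supplied, 425 - 8p = 8p - 167, gives p* = 37 and q* = 129.
Because the floor (45) lies above the market-clearing price, it is binding.
At p = 45: qd = 425 - 8·45 = 65 and qs = 8·45 - 167 = 193.
Producer surplus without the control is ½ · (37 - 20.875) · 129 = 1040.0625.
With the floor, 65 units are sold at 45. The supply price at q = 65 is 29, so PS = ½ · [(45 - 20.875) + (45 - 29)] · 65 = 1304.0625.
Change in producer surplus = 1304.0625 - 1040.0625 = 264.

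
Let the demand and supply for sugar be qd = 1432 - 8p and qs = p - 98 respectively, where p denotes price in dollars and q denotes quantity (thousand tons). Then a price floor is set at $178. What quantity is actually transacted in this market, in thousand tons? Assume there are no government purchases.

Setting quantity demanded equal to quantity supplied, 1432 - 8p = p - 98, gives p* = 170 and q* = 72.
The floor of 178 is above the equilibrium price 170, so it binds.
At p = 178: qd = 1432 - 8·178 = 8 and qs = 178 - 98 = 80.
The quantity actually transacted is the short side, demand: 8.

8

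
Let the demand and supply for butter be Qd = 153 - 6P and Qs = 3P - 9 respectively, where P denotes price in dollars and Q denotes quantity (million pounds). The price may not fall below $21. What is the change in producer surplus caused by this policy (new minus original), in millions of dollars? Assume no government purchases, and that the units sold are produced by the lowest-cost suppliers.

Equilibrium: 153 - 6P = 3P - 9, so 162 = 9P and P* = 18, Q* = 45.
Because the floor (21) lies above the market-clearing price, it is binding.
At P = 21: Qd = 153 - 6·21 = 27 and Qs = 3·21 - 9 = 54.
Producer surplus without the control is ½ · (18 - 3) · 45 = 337.5.
With the floor, 27 units are sold at 21. The supply price at Q = 27 is 12, so PS = ½ · [(21 - 3) + (21 - 12)] · 27 = 364.5.
Change in producer surplus = 364.5 - 337.5 = 27.

27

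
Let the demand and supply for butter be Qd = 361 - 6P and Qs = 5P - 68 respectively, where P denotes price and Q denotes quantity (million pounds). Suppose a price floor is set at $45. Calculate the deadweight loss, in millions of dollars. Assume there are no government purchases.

237.6

Equilibrium: 361 - 6P = 5P - 68, so 429 = 11P and P* = 39, Q* = 127.
The floor of 45 is above the equilibrium price 39, so it binds.
At P = 45: Qd = 361 - 6·45 = 91 and Qs = 5·45 - 68 = 157.
Quantity traded falls to 91. At Q = 91 the demand price is (361 - 91)/6 = 45 and the supply price is (68 + 91)/5 = 31.8.
Deadweight loss = ½ · (45 - 31.8) · (127 - 91) = ½ · 13.2 · 36 = 237.6.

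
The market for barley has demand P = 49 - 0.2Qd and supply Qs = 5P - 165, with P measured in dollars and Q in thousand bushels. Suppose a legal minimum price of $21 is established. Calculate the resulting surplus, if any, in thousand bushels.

Rearranging demand gives Qd = 245 - 5P. Setting quantity demanded equal to quantity supplied, 245 - 5P = 5P - 165, gives P* = 41 and Q* = 40.
Since 21 is below P* = 41, the floor does not bind and the free-market outcome prevails.
Since the control does not bind, there is no surplus.

0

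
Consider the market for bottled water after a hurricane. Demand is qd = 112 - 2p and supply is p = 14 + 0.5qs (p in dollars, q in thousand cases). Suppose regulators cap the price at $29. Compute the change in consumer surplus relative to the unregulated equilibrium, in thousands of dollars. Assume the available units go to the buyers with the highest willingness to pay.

144

Rearranging supply gives qs = 2p - 28. Setting quantity demanded equal to quantity supplied, 112 - 2p = 2p - 28, gives p* = 35 and q* = 42.
Because the ceiling (29) lies below the market-clearing price, it is binding.
At p = 29: qd = 112 - 2·29 = 54 and qs = 2·29 - 28 = 30.
Consumer surplus without the control is ½ · (56 - 35) · 42 = 441.
With the ceiling, 30 units are sold at 29 (assume they go to the highest-value buyers). The demand price at q = 30 is 41, so CS = ½ · [(56 - 29) + (41 - 29)] · 30 = 585.
Change in consumer surplus = 585 - 441 = 144.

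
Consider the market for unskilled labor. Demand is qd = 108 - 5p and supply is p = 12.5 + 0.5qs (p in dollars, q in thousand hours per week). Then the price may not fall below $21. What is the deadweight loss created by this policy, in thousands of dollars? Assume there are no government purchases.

35

Rearranging supply gives qs = 2p - 25. Equilibrium: 108 - 5p = 2p - 25, so 133 = 7p and p* = 19, q* = 13.
The floor of 21 is above the equilibrium price 19, so it binds.
At p = 21: qd = 108 - 5·21 = 3 and qs = 2·21 - 25 = 17.
Quantity traded falls to 3. At q = 3 the demand price is (108 - 3)/5 = 21 and the supply price is (25 + 3)/2 = 14.
Deadweight loss = ½ · (21 - 14) · (13 - 3) = ½ · 7 · 10 = 35.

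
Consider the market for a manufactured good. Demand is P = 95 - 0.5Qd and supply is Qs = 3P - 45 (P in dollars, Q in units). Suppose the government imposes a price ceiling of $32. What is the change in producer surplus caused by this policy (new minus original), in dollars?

Rearranging demand gives Qd = 190 - 2P. Setting quantity demanded equal to quantity supplied, 190 - 2P = 3P - 45, gives P* = 47 and Q* = 96.
The ceiling of 32 is below the equilibrium price 47, so it binds.
At P = 32: Qd = 190 - 2·32 = 126 and Qs = 3·32 - 45 = 51.
Producer surplus without the control is ½ · (47 - 15) · 96 = 1536.
With the ceiling, producers sell 51 units at 32, so PS = ½ · (32 - 15) · 51 = 433.5.
Change in producer surplus = 433.5 - 1536 = -1102.5.

-1102.5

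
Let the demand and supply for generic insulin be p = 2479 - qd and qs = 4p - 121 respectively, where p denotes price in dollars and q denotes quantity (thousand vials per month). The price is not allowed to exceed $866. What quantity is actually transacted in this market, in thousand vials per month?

Rearranging demand gives qd = 2479 - p. Setting quantity demanded equal to quantity supplied, 2479 - p = 4p - 121, gives p* = 520 and q* = 1959.
The ceiling of 866 is above the equilibrium price 520, so it is not binding; the market clears at p* = 520, q* = 1959.

1959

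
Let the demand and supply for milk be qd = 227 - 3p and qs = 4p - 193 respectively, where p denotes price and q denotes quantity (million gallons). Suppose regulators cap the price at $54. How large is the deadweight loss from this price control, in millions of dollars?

Setting quantity demanded equal to quantity supplied, 227 - 3p = 4p - 193, gives p* = 60 and q* = 47.
The ceiling of 54 is below the equilibrium price 60, so it binds.
At p = 54: qd = 227 - 3·54 = 65 and qs = 4·54 - 193 = 23.
Quantity traded falls to 23. At q = 23 the demand price is (227 - 23)/3 = 68 and the supply price is (193 + 23)/4 = 54.
Deadweight loss = ½ · (68 - 54) · (47 - 23) = ½ · 14 · 24 = 168.

168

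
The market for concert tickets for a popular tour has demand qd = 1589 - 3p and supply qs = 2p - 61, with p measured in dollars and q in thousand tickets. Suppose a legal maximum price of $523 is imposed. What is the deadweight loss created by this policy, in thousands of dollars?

Equilibrium: 1589 - 3p = 2p - 61, so 1650 = 5p and p* = 330, q* = 599.
The ceiling of 523 is above the equilibrium price 330, so it is not binding; the market clears at p* = 330, q* = 599.
Since the control does not bind, no trades are prevented and deadweight loss is zero.

0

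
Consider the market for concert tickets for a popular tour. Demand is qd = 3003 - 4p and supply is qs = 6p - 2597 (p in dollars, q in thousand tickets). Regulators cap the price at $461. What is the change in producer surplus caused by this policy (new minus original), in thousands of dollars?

-46134

Equilibrium: 3003 - 4p = 6p - 2597, so 5600 = 10p and p* = 560, q* = 763.
The ceiling of 461 is below the equilibrium price 560, so it binds.
At p = 461: qd = 3003 - 4·461 = 1159 and qs = 6·461 - 2597 = 169.
Producer surplus without the control is ½ · (560 - 2597/6) · 763 = 582169/12.
With the ceiling, producers sell 169 units at 461, so PS = ½ · (461 - 2597/6) · 169 = 28561/12.
Change in producer surplus = 28561/12 - 582169/12 = -46134.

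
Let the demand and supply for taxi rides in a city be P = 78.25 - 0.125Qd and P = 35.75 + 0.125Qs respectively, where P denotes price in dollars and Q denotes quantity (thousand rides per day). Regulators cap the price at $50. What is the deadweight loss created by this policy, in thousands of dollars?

Rearranging demand gives Qd = 626 - 8P; rearranging supply gives Qs = 8P - 286. Equilibrium: 626 - 8P = 8P - 286, so 912 = 16P and P* = 57, Q* = 170.
The ceiling of 50 is below the equilibrium price 57, so it binds.
At P = 50: Qd = 626 - 8·50 = 226 and Qs = 8·50 - 286 = 114.
Quantity traded falls to 114. At Q = 114 the demand price is (626 - 114)/8 = 64 and the supply price is (286 + 114)/8 = 50.
Deadweight loss = ½ · (64 - 50) · (170 - 114) = ½ · 14 · 56 = 392.

392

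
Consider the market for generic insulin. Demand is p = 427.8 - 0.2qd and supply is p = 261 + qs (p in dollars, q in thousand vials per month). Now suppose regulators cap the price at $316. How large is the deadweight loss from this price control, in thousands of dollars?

4233.6

Rearranging demand gives qd = 2139 - 5p; rearranging supply gives qs = p - 261. Equilibrium: 2139 - 5p = p - 261, so 2400 = 6p and p* = 400, q* = 139.
The ceiling of 316 is below the equilibrium price 400, so it binds.
At p = 316: qd = 2139 - 5·316 = 559 and qs = 316 - 261 = 55.
Quantity traded falls to 55. At q = 55 the demand price is (2139 - 55)/5 = 416.8 and the supply price is 261 + 55 = 316.
Deadweight loss = ½ · (416.8 - 316) · (139 - 55) = ½ · 100.8 · 84 = 4233.6.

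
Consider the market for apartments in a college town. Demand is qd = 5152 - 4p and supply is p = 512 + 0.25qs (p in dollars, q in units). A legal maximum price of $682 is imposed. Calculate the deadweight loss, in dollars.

190096

Rearranging supply gives qs = 4p - 2048. Equilibrium: 5152 - 4p = 4p - 2048, so 7200 = 8p and p* = 900, q* = 1552.
Because the ceiling (682) lies below the market-clearing price, it is binding.
At p = 682: qd = 5152 - 4·682 = 2424 and qs = 4·682 - 2048 = 680.
Quantity traded falls to 680. At q = 680 the demand price is (5152 - 680)/4 = 1118 and the supply price is (2048 + 680)/4 = 682.
Deadweight loss = ½ · (1118 - 682) · (1552 - 680) = ½ · 436 · 872 = 190096.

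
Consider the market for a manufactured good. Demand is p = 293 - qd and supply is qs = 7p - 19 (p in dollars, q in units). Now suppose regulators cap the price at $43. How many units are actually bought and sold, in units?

Rearranging demand gives qd = 293 - p. Without the control the market clears where 293 - p = 7p - 19, i.e. p* = 39 and q* = 254.
Since 43 is above p* = 39, the ceiling does not bind and the free-market outcome prevails.

254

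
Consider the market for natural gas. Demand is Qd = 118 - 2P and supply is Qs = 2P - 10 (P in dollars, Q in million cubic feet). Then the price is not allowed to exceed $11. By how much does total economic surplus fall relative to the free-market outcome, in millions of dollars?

882

In a free market, 118 - 2P = 2P - 10 gives the equilibrium P* = 32, Q* = 54.
Because the ceiling (11) lies below the market-clearing price, it is binding.
At P = 11: Qd = 118 - 2·11 = 96 and Qs = 2·11 - 10 = 12.
Quantity traded falls to 12. At Q = 12 the demand price is (118 - 12)/2 = 53 and the supply price is (10 + 12)/2 = 11.
Deadweight loss = ½ · (53 - 11) · (54 - 12) = ½ · 42 · 42 = 882.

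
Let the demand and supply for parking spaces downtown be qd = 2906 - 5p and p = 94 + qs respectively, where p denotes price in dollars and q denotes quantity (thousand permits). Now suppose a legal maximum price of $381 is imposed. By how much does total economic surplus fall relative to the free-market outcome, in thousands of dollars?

Rearranging supply gives qs = p - 94. Equilibrium: 2906 - 5p = p - 94, so 3000 = 6p and p* = 500, q* = 406.
The ceiling of 381 is below the equilibrium price 500, so it binds.
At p = 381: qd = 2906 - 5·381 = 1001 and qs = 381 - 94 = 287.
Quantity traded falls to 287. At q = 287 the demand price is (2906 - 287)/5 = 523.8 and the supply price is 94 + 287 = 381.
Deadweight loss = ½ · (523.8 - 381) · (406 - 287) = ½ · 142.8 · 119 = 8496.6.

8496.6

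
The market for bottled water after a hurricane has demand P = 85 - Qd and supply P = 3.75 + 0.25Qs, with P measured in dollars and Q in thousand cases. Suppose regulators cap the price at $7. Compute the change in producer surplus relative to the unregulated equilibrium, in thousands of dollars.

Rearranging demand gives Qd = 85 - P; rearranging supply gives Qs = 4P - 15. Without the control the market clears where 85 - P = 4P - 15, i.e. P* = 20 and Q* = 65.
Because the ceiling (7) lies below the market-clearing price, it is binding.
At P = 7: Qd = 85 - 7 = 78 and Qs = 4·7 - 15 = 13.
Producer surplus without the control is ½ · (20 - 3.75) · 65 = 528.125.
With the ceiling, producers sell 13 units at 7, so PS = ½ · (7 - 3.75) · 13 = 21.125.
Change in producer surplus = 21.125 - 528.125 = -507.

-507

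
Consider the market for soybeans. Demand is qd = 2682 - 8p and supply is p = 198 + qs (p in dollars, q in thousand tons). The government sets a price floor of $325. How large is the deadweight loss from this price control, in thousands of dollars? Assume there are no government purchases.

Rearranging supply gives qs = p - 198. Without the control the market clears where 2682 - 8p = p - 198, i.e. p* = 320 and q* = 122.
Because the floor (325) lies above the market-clearing price, it is binding.
At p = 325: qd = 2682 - 8·325 = 82 and qs = 325 - 198 = 127.
Quantity traded falls to 82. At q = 82 the demand price is (2682 - 82)/8 = 325 and the supply price is 198 + 82 = 280.
Deadweight loss = ½ · (325 - 280) · (122 - 82) = ½ · 45 · 40 = 900.

900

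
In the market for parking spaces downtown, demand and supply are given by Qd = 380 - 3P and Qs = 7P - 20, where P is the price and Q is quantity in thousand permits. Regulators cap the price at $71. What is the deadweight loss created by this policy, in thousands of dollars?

0

In a free market, 380 - 3P = 7P - 20 gives the equilibrium P* = 40, Q* = 260.
The ceiling of 71 is above the equilibrium price 40, so it is not binding; the market clears at P* = 40, Q* = 260.
Since the control does not bind, no trades are prevented and deadweight loss is zero.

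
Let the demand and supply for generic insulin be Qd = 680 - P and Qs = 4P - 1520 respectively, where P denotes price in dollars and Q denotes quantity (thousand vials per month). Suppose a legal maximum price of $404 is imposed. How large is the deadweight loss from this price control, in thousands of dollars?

12960

Without the control the market clears where 680 - P = 4P - 1520, i.e. P* = 440 and Q* = 240.
Since 404 < 440, the ceiling is binding.
At P = 404: Qd = 680 - 404 = 276 and Qs = 4·404 - 1520 = 96.
Quantity traded falls to 96. At Q = 96 the demand price is 680 - 96 = 584 and the supply price is (1520 + 96)/4 = 404.
Deadweight loss = ½ · (584 - 404) · (240 - 96) = ½ · 180 · 144 = 12960.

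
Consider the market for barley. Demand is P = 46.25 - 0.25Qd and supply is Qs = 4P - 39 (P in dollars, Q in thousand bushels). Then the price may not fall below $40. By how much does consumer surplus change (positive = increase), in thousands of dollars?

Rearranging demand gives Qd = 185 - 4P. Equilibrium: 185 - 4P = 4P - 39, so 224 = 8P and P* = 28, Q* = 73.
Because the floor (40) lies above the market-clearing price, it is binding.
At P = 40: Qd = 185 - 4·40 = 25 and Qs = 4·40 - 39 = 121.
Consumer surplus without the control is ½ · (46.25 - 28) · 73 = 666.125.
With the floor, consumers buy 25 units at 40, so CS = ½ · (46.25 - 40) · 25 = 78.125.
Change in consumer surplus = 78.125 - 666.125 = -588.

-588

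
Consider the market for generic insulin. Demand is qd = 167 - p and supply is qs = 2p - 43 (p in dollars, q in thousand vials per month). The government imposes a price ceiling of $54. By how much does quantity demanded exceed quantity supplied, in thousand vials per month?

48

Equilibrium: 167 - p = 2p - 43, so 210 = 3p and p* = 70, q* = 97.
The ceiling of 54 is below the equilibrium price 70, so it binds.
At p = 54: qd = 167 - 54 = 113 and qs = 2·54 - 43 = 65.
Shortage = qd - qs = 113 - 65 = 48.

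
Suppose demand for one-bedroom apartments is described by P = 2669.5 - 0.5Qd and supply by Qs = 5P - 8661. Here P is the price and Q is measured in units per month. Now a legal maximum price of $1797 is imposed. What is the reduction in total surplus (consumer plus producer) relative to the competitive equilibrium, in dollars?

360578.75

Rearranging demand gives Qd = 5339 - 2P. Without the control the market clears where 5339 - 2P = 5P - 8661, i.e. P* = 2000 and Q* = 1339.
Since 1797 < 2000, the ceiling is binding.
At P = 1797: Qd = 5339 - 2·1797 = 1745 and Qs = 5·1797 - 8661 = 324.
Quantity traded falls to 324. At Q = 324 the demand price is (5339 - 324)/2 = 2507.5 and the supply price is (8661 + 324)/5 = 1797.
Deadweight loss = ½ · (2507.5 - 1797) · (1339 - 324) = ½ · 710.5 · 1015 = 360578.75.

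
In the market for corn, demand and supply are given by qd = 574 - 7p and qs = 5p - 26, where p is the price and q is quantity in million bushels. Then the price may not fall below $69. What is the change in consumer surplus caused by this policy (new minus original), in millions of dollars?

Without the control the market clears where 574 - 7p = 5p - 26, i.e. p* = 50 and q* = 224.
Since 69 > 50, the floor is binding.
At p = 69: qd = 574 - 7·69 = 91 and qs = 5·69 - 26 = 319.
Consumer surplus without the control is ½ · (82 - 50) · 224 = 3584.
With the floor, consumers buy 91 units at 69, so CS = ½ · (82 - 69) · 91 = 591.5.
Change in consumer surplus = 591.5 - 3584 = -2992.5.

-2992.5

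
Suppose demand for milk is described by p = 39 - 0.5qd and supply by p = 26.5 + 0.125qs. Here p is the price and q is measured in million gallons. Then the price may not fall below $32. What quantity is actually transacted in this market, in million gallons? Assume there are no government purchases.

Rearranging demand gives qd = 78 - 2p; rearranging supply gives qs = 8p - 212. Equilibrium: 78 - 2p = 8p - 212, so 290 = 10p and p* = 29, q* = 20.
Because the floor (32) lies above the market-clearing price, it is binding.
At p = 32: qd = 78 - 2·32 = 14 and qs = 8·32 - 212 = 44.
The quantity actually transacted is the short side, demand: 14.

14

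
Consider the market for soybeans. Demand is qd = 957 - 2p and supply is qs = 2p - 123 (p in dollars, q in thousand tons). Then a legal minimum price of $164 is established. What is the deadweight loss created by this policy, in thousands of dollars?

Without the control the market clears where 957 - 2p = 2p - 123, i.e. p* = 270 and q* = 417.
The floor of 164 is below the equilibrium price 270, so it is not binding; the market clears at p* = 270, q* = 417.
Since the control does not bind, no trades are prevented and deadweight loss is zero.

0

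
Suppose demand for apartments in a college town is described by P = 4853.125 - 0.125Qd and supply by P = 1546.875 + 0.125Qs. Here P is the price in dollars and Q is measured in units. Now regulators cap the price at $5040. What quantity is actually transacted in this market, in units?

Rearranging demand gives Qd = 38825 - 8P; rearranging supply gives Qs = 8P - 12375. Equilibrium: 38825 - 8P = 8P - 12375, so 51200 = 16P and P* = 3200, Q* = 13225.
Since 5040 is above P* = 3200, the ceiling does not bind and the free-market outcome prevails.

13225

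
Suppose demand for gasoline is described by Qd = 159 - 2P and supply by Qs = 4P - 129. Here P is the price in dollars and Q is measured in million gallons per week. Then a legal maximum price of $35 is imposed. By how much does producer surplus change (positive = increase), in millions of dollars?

Without the control the market clears where 159 - 2P = 4P - 129, i.e. P* = 48 and Q* = 63.
Since 35 < 48, the ceiling is binding.
At P = 35: Qd = 159 - 2·35 = 89 and Qs = 4·35 - 129 = 11.
Producer surplus without the control is ½ · (48 - 32.25) · 63 = 496.125.
With the ceiling, producers sell 11 units at 35, so PS = ½ · (35 - 32.25) · 11 = 15.125.
Change in producer surplus = 15.125 - 496.125 = -481.

-481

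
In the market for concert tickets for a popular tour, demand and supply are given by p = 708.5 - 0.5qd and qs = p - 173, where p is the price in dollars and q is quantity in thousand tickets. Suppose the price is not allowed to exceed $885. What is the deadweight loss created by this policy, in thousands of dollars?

Rearranging demand gives qd = 1417 - 2p. Without the control the market clears where 1417 - 2p = p - 173, i.e. p* = 530 and q* = 357.
Since 885 is above p* = 530, the ceiling does not bind and the free-market outcome prevails.
Since the control does not bind, no trades are prevented and deadweight loss is zero.

0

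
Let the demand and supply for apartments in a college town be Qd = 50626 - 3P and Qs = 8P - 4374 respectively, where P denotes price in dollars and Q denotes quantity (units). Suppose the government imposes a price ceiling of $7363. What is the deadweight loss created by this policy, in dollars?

0

Setting quantity demanded equal to quantity supplied, 50626 - 3P = 8P - 4374, gives P* = 5000 and Q* = 35626.
The ceiling of 7363 is above the equilibrium price 5000, so it is not binding; the market clears at P* = 5000, Q* = 35626.
Since the control does not bind, no trades are prevented and deadweight loss is zero.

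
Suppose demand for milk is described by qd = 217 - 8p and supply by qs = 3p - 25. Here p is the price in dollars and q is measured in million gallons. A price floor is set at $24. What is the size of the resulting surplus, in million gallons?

Setting quantity demanded equal to quantity supplied, 217 - 8p = 3p - 25, gives p* = 22 and q* = 41.
Because the floor (24) lies above the market-clearing price, it is binding.
At p = 24: qd = 217 - 8·24 = 25 and qs = 3·24 - 25 = 47.
Surplus = qs - qd = 47 - 25 = 22.

22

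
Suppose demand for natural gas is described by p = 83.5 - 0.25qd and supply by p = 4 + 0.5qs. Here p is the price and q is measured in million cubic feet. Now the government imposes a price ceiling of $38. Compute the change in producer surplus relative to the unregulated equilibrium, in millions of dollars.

Rearranging demand gives qd = 334 - 4p; rearranging supply gives qs = 2p - 8. Setting quantity demanded equal to quantity supplied, 334 - 4p = 2p - 8, gives p* = 57 and q* = 106.
Since 38 < 57, the ceiling is binding.
At p = 38: qd = 334 - 4·38 = 182 and qs = 2·38 - 8 = 68.
Producer surplus without the control is ½ · (57 - 4) · 106 = 2809.
With the ceiling, producers sell 68 units at 38, so PS = ½ · (38 - 4) · 68 = 1156.
Change in producer surplus = 1156 - 2809 = -1653.

-1653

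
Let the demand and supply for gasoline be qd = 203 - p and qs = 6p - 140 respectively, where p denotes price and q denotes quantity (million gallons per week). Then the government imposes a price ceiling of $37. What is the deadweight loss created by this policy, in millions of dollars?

3024

Equilibrium: 203 - p = 6p - 140, so 343 = 7p and p* = 49, q* = 154.
Because the ceiling (37) lies below the market-clearing price, it is binding.
At p = 37: qd = 203 - 37 = 166 and qs = 6·37 - 140 = 82.
Quantity traded falls to 82. At q = 82 the demand price is 203 - 82 = 121 and the supply price is (140 + 82)/6 = 37.
Deadweight loss = ½ · (121 - 37) · (154 - 82) = ½ · 84 · 72 = 3024.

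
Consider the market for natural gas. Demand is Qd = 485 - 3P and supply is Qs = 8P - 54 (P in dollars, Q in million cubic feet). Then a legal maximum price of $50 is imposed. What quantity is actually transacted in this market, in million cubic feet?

Setting quantity demanded equal to quantity supplied, 485 - 3P = 8P - 54, gives P* = 49 and Q* = 338.
The ceiling of 50 is above the equilibrium price 49, so it is not binding; the market clears at P* = 49, Q* = 338.

338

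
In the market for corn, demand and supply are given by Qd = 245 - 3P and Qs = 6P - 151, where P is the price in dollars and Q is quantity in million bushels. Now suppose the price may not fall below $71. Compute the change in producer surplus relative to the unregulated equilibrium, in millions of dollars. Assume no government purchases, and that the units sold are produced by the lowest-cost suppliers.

Equilibrium: 245 - 3P = 6P - 151, so 396 = 9P and P* = 44, Q* = 113.
The floor of 71 is above the equilibrium price 44, so it binds.
At P = 71: Qd = 245 - 3·71 = 32 and Qs = 6·71 - 151 = 275.
Producer surplus without the control is ½ · (44 - 151/6) · 113 = 12769/12.
With the floor, 32 units are sold at 71. The supply price at Q = 32 is 30.5, so PS = ½ · [(71 - 151/6) + (71 - 30.5)] · 32 = 4144/3.
Change in producer surplus = 4144/3 - 12769/12 = 317.25.

317.25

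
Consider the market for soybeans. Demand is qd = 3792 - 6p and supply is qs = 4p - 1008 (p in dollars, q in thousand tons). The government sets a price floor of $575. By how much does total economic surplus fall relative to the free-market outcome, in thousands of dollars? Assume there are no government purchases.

Equilibrium: 3792 - 6p = 4p - 1008, so 4800 = 10p and p* = 480, q* = 912.
Since 575 > 480, the floor is binding.
At p = 575: qd = 3792 - 6·575 = 342 and qs = 4·575 - 1008 = 1292.
Quantity traded falls to 342. At q = 342 the demand price is (3792 - 342)/6 = 575 and the supply price is (1008 + 342)/4 = 337.5.
Deadweight loss = ½ · (575 - 337.5) · (912 - 342) = ½ · 237.5 · 570 = 67687.5.

67687.5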